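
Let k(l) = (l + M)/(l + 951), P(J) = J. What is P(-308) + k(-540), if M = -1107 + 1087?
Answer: -127148/411 ≈ -309.36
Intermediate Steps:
M = -20
k(l) = (-20 + l)/(951 + l) (k(l) = (l - 20)/(l + 951) = (-20 + l)/(951 + l))
P(-308) + k(-540) = -308 + (-20 - 540)/(951 - 540) = -308 - 560/411 = -127148/411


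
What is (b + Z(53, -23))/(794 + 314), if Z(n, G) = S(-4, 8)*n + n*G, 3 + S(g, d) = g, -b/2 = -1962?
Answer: 1167/554 ≈ 2.1065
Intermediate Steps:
b = 3924 (b = -2*(-1962) = 3924)
S(g, d) = -3 + g
Z(n, G) = -7*n + G*n (Z(n, G) = (-3 - 4)*n + n*G = -7*n + G*n)
(b + Z(53, -23))/(794 + 314) = (3924 + 53*(-7 - 23))/(794 + 314) = (3924 + 53*(-30))/1108 = (3924 - 1590)*(1/1108) = 2334*(1/1108) = 1167/554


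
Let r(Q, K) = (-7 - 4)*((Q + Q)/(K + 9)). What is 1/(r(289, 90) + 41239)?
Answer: 9/370573 ≈ 2.4287e-5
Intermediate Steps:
r(Q, K) = -22*Q/(9 + K) (r(Q, K) = -11*2*Q/(9 + K) = -22*Q/(9 + K))
1/(r(289, 90) + 41239) = 1/(-22*289/(9 + 90) + 41239) = 1/(-22*289/99 + 41239) = 1/(-22*289*1/99 + 41239) = 1/(-578/9 + 41239) = 1/(370573/9) = 9/370573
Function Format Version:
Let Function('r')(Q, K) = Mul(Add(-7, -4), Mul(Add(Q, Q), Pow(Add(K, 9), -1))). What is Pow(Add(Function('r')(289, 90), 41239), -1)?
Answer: Rational(9, 370573) ≈ 2.4287e-5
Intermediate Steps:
Function('r')(Q, K) = Mul(-22, Q, Pow(Add(9, K), -1)) (Function('r')(Q, K) = Mul(-11, Mul(Mul(2, Q), Pow(Add(9, K), -1))) = Mul(-11, Mul(2, Q, Pow(Add(9, K), -1))) = Mul(-22, Q, Pow(Add(9, K), -1)))
Pow(Add(Function('r')(289, 90), 41239), -1) = Pow(Add(Mul(-22, 289, Pow(Add(9, 90), -1)), 41239), -1) = Pow(Add(Mul(-22, 289, Pow(99, -1)), 41239), -1) = Pow(Add(Mul(-22, 289, Rational(1, 99)), 41239), -1) = Pow(Add(Rational(-578, 9), 41239), -1) = Pow(Rational(370573, 9), -1) = Rational(9, 370573)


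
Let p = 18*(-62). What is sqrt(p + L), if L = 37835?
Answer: sqrt(36719) ≈ 191.62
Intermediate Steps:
p = -1116
sqrt(p + L) = sqrt(-1116 + 37835) = sqrt(36719)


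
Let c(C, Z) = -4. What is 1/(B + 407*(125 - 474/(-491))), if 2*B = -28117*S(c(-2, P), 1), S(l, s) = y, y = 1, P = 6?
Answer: 982/36539639 ≈ 2.6875e-5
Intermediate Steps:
S(l, s) = 1
B = -28117/2 (B = (-28117*1)/2 = (1/2)*(-28117) = -28117/2 ≈ -14059.)
1/(B + 407*(125 - 474/(-491))) = 1/(-28117/2 + 407*(125 - 474/(-491))) = 1/(-28117/2 + 407*(125 - 474*(-1/491))) = 1/(-28117/2 + 407*(125 + 474/491)) = 1/(-28117/2 + 407*(61849/491)) = 1/(-28117/2 + 25172543/491) = 1/(36539639/982) = 982/36539639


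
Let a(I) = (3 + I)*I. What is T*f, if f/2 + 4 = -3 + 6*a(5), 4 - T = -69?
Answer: 34018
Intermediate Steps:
T = 73 (T = 4 - 1*(-69) = 4 + 69 = 73)
a(I) = I*(3 + I)
f = 466 (f = -8 + 2*(-3 + 6*(5*(3 + 5))) = -8 + 2*(-3 + 6*(5*8)) = -8 + 2*(-3 + 6*40) = -8 + 2*(-3 + 240) = -8 + 2*237 = -8 + 474 = 466)
T*f = 73*466 = 34018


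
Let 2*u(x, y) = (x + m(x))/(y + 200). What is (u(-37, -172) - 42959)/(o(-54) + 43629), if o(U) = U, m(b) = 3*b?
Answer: -601463/610050 ≈ -0.98592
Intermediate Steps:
u(x, y) = 2*x/(200 + y) (u(x, y) = ((x + 3*x)/(y + 200))/2 = ((4*x)/(200 + y))/2 = (4*x/(200 + y))/2 = 2*x/(200 + y))
(u(-37, -172) - 42959)/(o(-54) + 43629) = (2*(-37)/(200 - 172) - 42959)/(-54 + 43629) = (2*(-37)/28 - 42959)/43575 = (2*(-37)*(1/28) - 42959)*(1/43575) = (-37/14 - 42959)*(1/43575) = -601463/14*1/43575 = -601463/610050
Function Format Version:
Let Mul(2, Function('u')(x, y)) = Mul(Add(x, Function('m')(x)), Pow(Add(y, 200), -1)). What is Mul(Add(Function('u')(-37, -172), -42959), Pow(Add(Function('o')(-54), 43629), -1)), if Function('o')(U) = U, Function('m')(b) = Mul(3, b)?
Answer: Rational(-601463, 610050) ≈ -0.98592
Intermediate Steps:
Function('u')(x, y) = Mul(2, x, Pow(Add(200, y), -1)) (Function('u')(x, y) = Mul(Rational(1, 2), Mul(Add(x, Mul(3, x)), Pow(Add(y, 200), -1))) = Mul(Rational(1, 2), Mul(Mul(4, x), Pow(Add(200, y), -1))) = Mul(Rational(1, 2), Mul(4, x, Pow(Add(200, y), -1))) = Mul(2, x, Pow(Add(200, y), -1)))
Mul(Add(Function('u')(-37, -172), -42959), Pow(Add(Function('o')(-54), 43629), -1)) = Mul(Add(Mul(2, -37, Pow(Add(200, -172), -1)), -42959), Pow(Add(-54, 43629), -1)) = Mul(Add(Mul(2, -37, Pow(28, -1)), -42959), Pow(43575, -1)) = Mul(Add(Mul(2, -37, Rational(1, 28)), -42959), Rational(1, 43575)) = Mul(Add(Rational(-37, 14), -42959), Rational(1, 43575)) = Mul(Rational(-601463, 14), Rational(1, 43575)) = Rational(-601463, 610050)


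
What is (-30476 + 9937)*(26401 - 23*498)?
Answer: -306996433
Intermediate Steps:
(-30476 + 9937)*(26401 - 23*498) = -20539*(26401 - 11454) = -20539*14947 = -306996433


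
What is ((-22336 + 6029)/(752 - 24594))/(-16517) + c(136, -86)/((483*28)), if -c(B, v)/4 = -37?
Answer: 2073629093/190204585662 ≈ 0.010902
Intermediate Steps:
c(B, v) = 148 (c(B, v) = -4*(-37) = 148)
((-22336 + 6029)/(752 - 24594))/(-16517) + c(136, -86)/((483*28)) = ((-22336 + 6029)/(752 - 24594))/(-16517) + 148/((483*28)) = -16307/(-23842)*(-1/16517) + 148/13524 = -16307*(-1/23842)*(-1/16517) + 148*(1/13524) = (16307/23842)*(-1/16517) + 37/3381 = -16307/393798314 + 37/3381 = 2073629093/190204585662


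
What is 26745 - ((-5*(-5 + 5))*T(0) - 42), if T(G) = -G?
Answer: 26787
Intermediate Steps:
26745 - ((-5*(-5 + 5))*T(0) - 42) = 26745 - ((-5*(-5 + 5))*(-1*0) - 42) = 26745 - (-5*0*0 - 42) = 26745 - (0*0 - 42) = 26745 - (0 - 42) = 26745 - 1*(-42) = 26745 + 42 = 26787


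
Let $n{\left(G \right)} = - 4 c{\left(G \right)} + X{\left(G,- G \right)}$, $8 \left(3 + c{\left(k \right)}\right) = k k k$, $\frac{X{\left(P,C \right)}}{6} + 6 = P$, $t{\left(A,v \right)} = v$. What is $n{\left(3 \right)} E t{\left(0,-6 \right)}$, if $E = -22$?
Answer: $-2574$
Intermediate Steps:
$X{\left(P,C \right)} = -36 + 6 P$
$c{\left(k \right)} = -3 + \frac{k^{3}}{8}$ ($c{\left(k \right)} = -3 + \frac{k k k}{8} = -3 + \frac{k^{2} k}{8} = -3 + \frac{k^{3}}{8}$)
$n{\left(G \right)} = -24 + 6 G - \frac{G^{3}}{2}$ ($n{\left(G \right)} = - 4 \left(-3 + \frac{G^{3}}{8}\right) + \left(-36 + 6 G\right) = \left(12 - \frac{G^{3}}{2}\right) + \left(-36 + 6 G\right) = -24 + 6 G - \frac{G^{3}}{2}$)
$n{\left(3 \right)} E t{\left(0,-6 \right)} = \left(-24 + 6 \cdot 3 - \frac{3^{3}}{2}\right) \left(-22\right) \left(-6\right) = \left(-24 + 18 - \frac{27}{2}\right) \left(-22\right) \left(-6\right) = \left(- \frac{39}{2}\right) \left(-22\right) \left(-6\right) = 429 \left(-6\right) = -2574$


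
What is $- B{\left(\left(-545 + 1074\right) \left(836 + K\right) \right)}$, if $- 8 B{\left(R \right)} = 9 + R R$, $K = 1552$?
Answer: $\frac{1595805615513}{8} \approx 1.9948 \cdot 10^{11}$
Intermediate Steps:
$B{\left(R \right)} = - \frac{9}{8} - \frac{R^{2}}{8}$ ($B{\left(R \right)} = - \frac{9 + R R}{8} = - \frac{9 + R^{2}}{8} = - \frac{9}{8} - \frac{R^{2}}{8}$)
$- B{\left(\left(-545 + 1074\right) \left(836 + K\right) \right)} = - (- \frac{9}{8} - \frac{\left(\left(-545 + 1074\right) \left(836 + 1552\right)\right)^{2}}{8}) = - (- \frac{9}{8} - \frac{\left(529 \cdot 2388\right)^{2}}{8}) = - (- \frac{9}{8} - \frac{1263252^{2}}{8}) = - (- \frac{9}{8} - 199475701938) = \left(-1\right) \left(- \frac{1595805615513}{8}\right) = \frac{1595805615513}{8}$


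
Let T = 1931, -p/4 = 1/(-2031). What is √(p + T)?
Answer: √7965307815/2031 ≈ 43.943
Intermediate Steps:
p = 4/2031 (p = -4/(-2031) = -4*(-1/2031) = 4/2031 ≈ 0.0019695)
√(p + T) = √(4/2031 + 1931) = √(3921865/2031) = √7965307815/2031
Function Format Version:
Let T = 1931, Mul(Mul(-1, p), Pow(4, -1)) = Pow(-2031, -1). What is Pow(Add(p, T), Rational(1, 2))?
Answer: Mul(Rational(1, 2031), Pow(7965307815, Rational(1, 2))) ≈ 43.943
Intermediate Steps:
p = Rational(4, 2031) (p = Mul(-4, Pow(-2031, -1)) = Mul(-4, Rational(-1, 2031)) = Rational(4, 2031) ≈ 0.0019695)
Pow(Add(p, T), Rational(1, 2)) = Pow(Add(Rational(4, 2031), 1931), Rational(1, 2)) = Pow(Rational(3921865, 2031), Rational(1, 2)) = Mul(Rational(1, 2031), Pow(7965307815, Rational(1, 2)))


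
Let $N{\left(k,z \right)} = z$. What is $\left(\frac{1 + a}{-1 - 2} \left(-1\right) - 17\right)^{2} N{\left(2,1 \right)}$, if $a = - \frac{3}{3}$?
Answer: $289$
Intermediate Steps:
$a = -1$ ($a = \left(-3\right) \frac{1}{3} = -1$)
$\left(\frac{1 + a}{-1 - 2} \left(-1\right) - 17\right)^{2} N{\left(2,1 \right)} = \left(\frac{1 - 1}{-1 - 2} \left(-1\right) - 17\right)^{2} \cdot 1 = \left(\frac{0}{-3} \left(-1\right) - 17\right)^{2} \cdot 1 = \left(0 \left(- \frac{1}{3}\right) \left(-1\right) - 17\right)^{2} \cdot 1 = \left(0 \left(-1\right) - 17\right)^{2} \cdot 1 = \left(0 - 17\right)^{2} \cdot 1 = \left(-17\right)^{2} \cdot 1 = 289 \cdot 1 = 289$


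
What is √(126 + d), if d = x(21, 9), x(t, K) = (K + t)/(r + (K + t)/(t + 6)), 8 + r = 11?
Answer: 6*√5069/37 ≈ 11.545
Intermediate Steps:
r = 3 (r = -8 + 11 = 3)
x(t, K) = (K + t)/(3 + (K + t)/(6 + t)) (x(t, K) = (K + t)/(3 + (K + t)/(t + 6)) = (K + t)/(3 + (K + t)/(6 + t)))
d = 270/37 (d = (21² + 6*9 + 6*21 + 9*21)/(18 + 9 + 4*21) = (441 + 54 + 126 + 189)/(18 + 9 + 84) = 810/111 = (1/111)*810 = 270/37 ≈ 7.2973)
√(126 + d) = √(126 + 270/37) = √(4932/37) = 6*√5069/37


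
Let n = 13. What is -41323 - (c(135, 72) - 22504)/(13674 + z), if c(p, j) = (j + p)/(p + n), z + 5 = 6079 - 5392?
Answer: -87795151839/2124688 ≈ -41321.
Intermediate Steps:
z = 682 (z = -5 + (6079 - 5392) = -5 + 687 = 682)
c(p, j) = (j + p)/(13 + p) (c(p, j) = (j + p)/(p + 13) = (j + p)/(13 + p))
-41323 - (c(135, 72) - 22504)/(13674 + z) = -41323 - ((72 + 135)/(13 + 135) - 22504)/(13674 + 682) = -41323 - (207/148 - 22504)/14356 = -41323 - (-3330385)/(148*14356) = -41323 - 1*(-3330385/2124688) = -41323 + 3330385/2124688 = -87795151839/2124688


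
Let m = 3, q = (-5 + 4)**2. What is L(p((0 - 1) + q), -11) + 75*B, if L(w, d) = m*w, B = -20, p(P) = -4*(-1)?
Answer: -1488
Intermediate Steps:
q = 1 (q = (-1)**2 = 1)
p(P) = 4
L(w, d) = 3*w
L(p((0 - 1) + q), -11) + 75*B = 3*4 + 75*(-20) = 12 - 1500 = -1488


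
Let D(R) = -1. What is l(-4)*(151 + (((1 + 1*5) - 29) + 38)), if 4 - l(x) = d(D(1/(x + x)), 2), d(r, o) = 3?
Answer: 166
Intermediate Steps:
l(x) = 1 (l(x) = 4 - 1*3 = 4 - 3 = 1)
l(-4)*(151 + (((1 + 1*5) - 29) + 38)) = 1*(151 + (((1 + 1*5) - 29) + 38)) = 1*(151 + (((1 + 5) - 29) + 38)) = 1*(151 + ((6 - 29) + 38)) = 1*(151 + (-23 + 38)) = 1*(151 + 15) = 1*166 = 166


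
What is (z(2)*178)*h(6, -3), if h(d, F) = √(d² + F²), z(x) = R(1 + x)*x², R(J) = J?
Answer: 6408*√5 ≈ 14329.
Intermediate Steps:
z(x) = x²*(1 + x) (z(x) = (1 + x)*x² = x²*(1 + x))
h(d, F) = √(F² + d²)
(z(2)*178)*h(6, -3) = ((2²*(1 + 2))*178)*√((-3)² + 6²) = ((4*3)*178)*√(9 + 36) = (12*178)*√45 = 2136*(3*√5) = 6408*√5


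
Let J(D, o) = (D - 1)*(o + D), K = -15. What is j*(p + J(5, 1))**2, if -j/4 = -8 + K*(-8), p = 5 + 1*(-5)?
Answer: -258048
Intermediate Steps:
J(D, o) = (-1 + D)*(D + o)
p = 0 (p = 5 - 5 = 0)
j = -448 (j = -4*(-8 - 15*(-8)) = -4*(-8 + 120) = -4*112 = -448)
j*(p + J(5, 1))**2 = -448*(0 + (5**2 - 1*5 - 1*1 + 5*1))**2 = -448*(0 + (25 - 5 - 1 + 5))**2 = -448*(0 + 24)**2 = -448*24**2 = -448*576 = -258048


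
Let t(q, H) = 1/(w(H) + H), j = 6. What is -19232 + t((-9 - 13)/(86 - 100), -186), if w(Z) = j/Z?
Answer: -110910975/5767 ≈ -19232.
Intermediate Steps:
w(Z) = 6/Z
t(q, H) = 1/(H + 6/H) (t(q, H) = 1/(6/H + H) = 1/(H + 6/H))
-19232 + t((-9 - 13)/(86 - 100), -186) = -19232 - 186/(6 + (-186)**2) = -19232 - 186/(6 + 34596) = -19232 - 186/34602 = -19232 - 186*1/34602 = -19232 - 31/5767 = -110910975/5767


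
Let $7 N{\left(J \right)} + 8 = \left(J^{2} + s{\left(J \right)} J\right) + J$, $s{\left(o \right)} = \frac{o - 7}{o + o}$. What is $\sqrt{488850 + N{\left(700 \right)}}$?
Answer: $\frac{9 \sqrt{1352638}}{14} \approx 747.66$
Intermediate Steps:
$s{\left(o \right)} = \frac{-7 + o}{2 o}$
$N{\left(J \right)} = - \frac{23}{14} + \frac{J^{2}}{7} + \frac{3 J}{14}$ ($N{\left(J \right)} = - \frac{8}{7} + \frac{\left(J^{2} + \frac{-7 + J}{2 J} J\right) + J}{7} = - \frac{8}{7} + \frac{\left(J^{2} + \left(- \frac{7}{2} + \frac{J}{2}\right)\right) + J}{7} = - \frac{8}{7} + \frac{\left(- \frac{7}{2} + J^{2} + \frac{J}{2}\right) + J}{7} = - \frac{8}{7} + \frac{- \frac{7}{2} + J^{2} + \frac{3 J}{2}}{7} = - \frac{8}{7} + \left(- \frac{1}{2} + \frac{J^{2}}{7} + \frac{3 J}{14}\right) = - \frac{23}{14} + \frac{J^{2}}{7} + \frac{3 J}{14}$)
$\sqrt{488850 + N{\left(700 \right)}} = \sqrt{488850 + \left(- \frac{23}{14} + \frac{700^{2}}{7} + \frac{3}{14} \cdot 700\right)} = \sqrt{488850 + \left(- \frac{23}{14} + \frac{1}{7} \cdot 490000 + 150\right)} = \sqrt{488850 + \left(- \frac{23}{14} + 70000 + 150\right)} = \sqrt{488850 + \frac{982077}{14}} = \sqrt{\frac{7825977}{14}} = \frac{9 \sqrt{1352638}}{14}$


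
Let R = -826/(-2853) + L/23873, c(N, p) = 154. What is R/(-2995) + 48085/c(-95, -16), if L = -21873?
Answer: 9808791607849609/31414222632870 ≈ 312.24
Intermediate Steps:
R = -42684571/68109669 (R = -826/(-2853) - 21873/23873 = -826*(-1/2853) - 21873*1/23873 = 826/2853 - 21873/23873 = -42684571/68109669 ≈ -0.62670)
R/(-2995) + 48085/c(-95, -16) = -42684571/68109669/(-2995) + 48085/154 = -42684571/68109669*(-1/2995) + 48085*(1/154) = 42684571/203988458655 + 48085/154 = 9808791607849609/31414222632870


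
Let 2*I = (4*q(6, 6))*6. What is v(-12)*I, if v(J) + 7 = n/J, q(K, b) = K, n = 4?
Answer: -528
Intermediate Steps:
v(J) = -7 + 4/J
I = 72 (I = ((4*6)*6)/2 = (24*6)/2 = (½)*144 = 72)
v(-12)*I = (-7 + 4/(-12))*72 = (-7 + 4*(-1/12))*72 = (-7 - ⅓)*72 = -22/3*72 = -528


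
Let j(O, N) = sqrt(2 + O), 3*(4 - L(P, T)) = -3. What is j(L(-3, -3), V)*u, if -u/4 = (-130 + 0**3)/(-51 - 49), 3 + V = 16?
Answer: -26*sqrt(7)/5 ≈ -13.758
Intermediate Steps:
L(P, T) = 5 (L(P, T) = 4 - 1/3*(-3) = 4 + 1 = 5)
V = 13 (V = -3 + 16 = 13)
u = -26/5 (u = -4*(-130 + 0**3)/(-51 - 49) = -4*(-130 + 0)/(-100) = -(-520)*(-1)/100 = -4*13/10 = -26/5 ≈ -5.2000)
j(L(-3, -3), V)*u = sqrt(2 + 5)*(-26/5) = sqrt(7)*(-26/5) = -26*sqrt(7)/5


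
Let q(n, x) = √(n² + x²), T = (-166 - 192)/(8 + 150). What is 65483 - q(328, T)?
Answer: 65483 - √671463785/79 ≈ 65155.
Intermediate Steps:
T = -179/79 (T = -358/158 = -358*1/158 = -179/79 ≈ -2.2658)
65483 - q(328, T) = 65483 - √(328² + (-179/79)²) = 65483 - √(107584 + 32041/6241) = 65483 - √(671463785/6241) = 65483 - √671463785/79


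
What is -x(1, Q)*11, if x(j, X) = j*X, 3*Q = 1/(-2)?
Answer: 11/6 ≈ 1.8333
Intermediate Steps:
Q = -⅙ (Q = (⅓)/(-2) = (⅓)*(-½) = -⅙ ≈ -0.16667)
x(j, X) = X*j
-x(1, Q)*11 = -(-1)/6*11 = -1*(-⅙)*11 = (⅙)*11 = 11/6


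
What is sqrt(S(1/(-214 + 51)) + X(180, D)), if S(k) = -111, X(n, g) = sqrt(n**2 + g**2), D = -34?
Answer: sqrt(-111 + 2*sqrt(8389)) ≈ 8.4961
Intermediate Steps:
X(n, g) = sqrt(g**2 + n**2)
sqrt(S(1/(-214 + 51)) + X(180, D)) = sqrt(-111 + sqrt((-34)**2 + 180**2)) = sqrt(-111 + sqrt(1156 + 32400)) = sqrt(-111 + sqrt(33556)) = sqrt(-111 + 2*sqrt(8389))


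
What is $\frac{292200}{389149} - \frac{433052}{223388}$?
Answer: $- \frac{25811944787}{21732804203} \approx -1.1877$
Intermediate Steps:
$\frac{292200}{389149} - \frac{433052}{223388} = 292200 \cdot \frac{1}{389149} - \frac{108263}{55847} = \frac{292200}{389149} - \frac{108263}{55847} = - \frac{25811944787}{21732804203}$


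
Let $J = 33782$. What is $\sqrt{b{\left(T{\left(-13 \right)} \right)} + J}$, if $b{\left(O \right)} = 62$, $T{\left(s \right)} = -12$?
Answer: $2 \sqrt{8461} \approx 183.97$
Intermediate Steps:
$\sqrt{b{\left(T{\left(-13 \right)} \right)} + J} = \sqrt{62 + 33782} = \sqrt{33844} = 2 \sqrt{8461}$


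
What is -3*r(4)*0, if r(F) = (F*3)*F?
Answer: 0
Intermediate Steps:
r(F) = 3*F² (r(F) = (3*F)*F = 3*F²)
-3*r(4)*0 = -9*4²*0 = -9*16*0 = -3*48*0 = -144*0 = 0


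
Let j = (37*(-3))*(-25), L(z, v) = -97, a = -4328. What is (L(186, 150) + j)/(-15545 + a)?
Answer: -2678/19873 ≈ -0.13476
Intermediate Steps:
j = 2775 (j = -111*(-25) = 2775)
(L(186, 150) + j)/(-15545 + a) = (-97 + 2775)/(-15545 - 4328) = 2678/(-19873) = 2678*(-1/19873) = -2678/19873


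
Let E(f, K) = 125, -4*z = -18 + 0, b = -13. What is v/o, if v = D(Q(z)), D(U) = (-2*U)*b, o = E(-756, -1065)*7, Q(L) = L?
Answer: 117/875 ≈ 0.13371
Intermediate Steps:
z = 9/2 (z = -(-18 + 0)/4 = -¼*(-18) = 9/2 ≈ 4.5000)
o = 875 (o = 125*7 = 875)
D(U) = 26*U (D(U) = -2*U*(-13) = 26*U)
v = 117 (v = 26*(9/2) = 117)
v/o = 117/875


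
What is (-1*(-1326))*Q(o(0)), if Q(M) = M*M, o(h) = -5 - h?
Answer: 33150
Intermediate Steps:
Q(M) = M²
(-1*(-1326))*Q(o(0)) = (-1*(-1326))*(-5 - 1*0)² = 1326*(-5 + 0)² = 1326*(-5)² = 1326*25 = 33150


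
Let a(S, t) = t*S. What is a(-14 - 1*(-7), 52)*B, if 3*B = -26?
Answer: 9464/3 ≈ 3154.7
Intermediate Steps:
B = -26/3 (B = (⅓)*(-26) = -26/3 ≈ -8.6667)
a(S, t) = S*t
a(-14 - 1*(-7), 52)*B = ((-14 - 1*(-7))*52)*(-26/3) = ((-14 + 7)*52)*(-26/3) = -7*52*(-26/3) = -364*(-26/3) = 9464/3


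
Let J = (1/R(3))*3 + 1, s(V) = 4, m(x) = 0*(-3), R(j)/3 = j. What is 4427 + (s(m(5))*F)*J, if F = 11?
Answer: 13457/3 ≈ 4485.7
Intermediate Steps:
R(j) = 3*j
m(x) = 0
J = 4/3 (J = (1/(3*3))*3 + 1 = (1/9)*3 + 1 = (1*(⅑))*3 + 1 = (⅑)*3 + 1 = ⅓ + 1 = 4/3 ≈ 1.3333)
4427 + (s(m(5))*F)*J = 4427 + (4*11)*(4/3) = 4427 + 44*(4/3) = 4427 + 176/3 = 13457/3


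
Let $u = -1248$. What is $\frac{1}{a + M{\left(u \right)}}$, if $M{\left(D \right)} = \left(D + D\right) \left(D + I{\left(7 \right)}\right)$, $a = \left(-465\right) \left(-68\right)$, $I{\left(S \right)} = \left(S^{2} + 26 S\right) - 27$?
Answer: $\frac{1}{2637444} \approx 3.7916 \cdot 10^{-7}$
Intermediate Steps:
$I{\left(S \right)} = -27 + S^{2} + 26 S$
$a = 31620$
$M{\left(D \right)} = 2 D \left(204 + D\right)$ ($M{\left(D \right)} = \left(D + D\right) \left(D + \left(-27 + 7^{2} + 26 \cdot 7\right)\right) = 2 D \left(D + \left(-27 + 49 + 182\right)\right) = 2 D \left(D + 204\right) = 2 D \left(204 + D\right)$)
$\frac{1}{a + M{\left(u \right)}} = \frac{1}{31620 + 2 \left(-1248\right) \left(204 - 1248\right)} = \frac{1}{31620 + 2 \left(-1248\right) \left(-1044\right)} = \frac{1}{31620 + 2605824} = \frac{1}{2637444}$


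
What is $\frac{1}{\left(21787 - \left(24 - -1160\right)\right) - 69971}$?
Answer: $- \frac{1}{49368} \approx -2.0256 \cdot 10^{-5}$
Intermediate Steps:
$\frac{1}{\left(21787 - \left(24 - -1160\right)\right) - 69971} = \frac{1}{\left(21787 - \left(24 + 1160\right)\right) - 69971} = \frac{1}{\left(21787 - 1184\right) - 69971} = \frac{1}{20603 - 69971} = \frac{1}{-49368} = - \frac{1}{49368}$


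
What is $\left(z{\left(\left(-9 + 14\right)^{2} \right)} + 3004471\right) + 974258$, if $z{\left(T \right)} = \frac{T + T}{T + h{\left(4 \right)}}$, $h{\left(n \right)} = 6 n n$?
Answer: $\frac{481426259}{121} \approx 3.9787 \cdot 10^{6}$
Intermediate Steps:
$h{\left(n \right)} = 6 n^{2}$
$z{\left(T \right)} = \frac{2 T}{96 + T}$ ($z{\left(T \right)} = \frac{T + T}{T + 6 \cdot 4^{2}} = \frac{2 T}{T + 6 \cdot 16} = \frac{2 T}{T + 96} = \frac{2 T}{96 + T}$)
$\left(z{\left(\left(-9 + 14\right)^{2} \right)} + 3004471\right) + 974258 = \left(\frac{2 \left(-9 + 14\right)^{2}}{96 + \left(-9 + 14\right)^{2}} + 3004471\right) + 974258 = \left(\frac{2 \cdot 5^{2}}{96 + 5^{2}} + 3004471\right) + 974258 = \left(2 \cdot 25 \frac{1}{96 + 25} + 3004471\right) + 974258 = \left(2 \cdot 25 \cdot \frac{1}{121} + 3004471\right) + 974258 = \left(\frac{50}{121} + 3004471\right) + 974258 = \frac{363541041}{121} + 974258 = \frac{481426259}{121}$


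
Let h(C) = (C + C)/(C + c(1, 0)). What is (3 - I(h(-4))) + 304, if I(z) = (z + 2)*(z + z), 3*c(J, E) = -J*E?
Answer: 291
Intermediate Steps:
c(J, E) = -E*J/3 (c(J, E) = (-J*E)/3 = (-E*J)/3 = -E*J/3)
h(C) = 2 (h(C) = (C + C)/(C - 1/3*0*1) = (2*C)/(C + 0) = (2*C)/C = 2)
I(z) = 2*z*(2 + z) (I(z) = (2 + z)*(2*z) = 2*z*(2 + z))
(3 - I(h(-4))) + 304 = (3 - 2*2*(2 + 2)) + 304 = (3 - 2*2*4) + 304 = (3 - 1*16) + 304 = (3 - 16) + 304 = -13 + 304 = 291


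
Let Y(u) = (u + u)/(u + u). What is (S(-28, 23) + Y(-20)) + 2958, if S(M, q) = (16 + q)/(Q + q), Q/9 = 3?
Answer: 147989/50 ≈ 2959.8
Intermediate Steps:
Q = 27 (Q = 9*3 = 27)
S(M, q) = (16 + q)/(27 + q)
Y(u) = 1 (Y(u) = (2*u)/((2*u)) = (2*u)*(1/(2*u)) = 1)
(S(-28, 23) + Y(-20)) + 2958 = ((16 + 23)/(27 + 23) + 1) + 2958 = (39/50 + 1) + 2958 = 89/50 + 2958 = 147989/50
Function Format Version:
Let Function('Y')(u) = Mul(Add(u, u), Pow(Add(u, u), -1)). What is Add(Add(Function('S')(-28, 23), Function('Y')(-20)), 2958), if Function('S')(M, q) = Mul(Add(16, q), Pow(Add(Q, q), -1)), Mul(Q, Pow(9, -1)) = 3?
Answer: Rational(147989, 50) ≈ 2959.8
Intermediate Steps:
Q = 27 (Q = Mul(9, 3) = 27)
Function('S')(M, q) = Mul(Pow(Add(27, q), -1), Add(16, q)) (Function('S')(M, q) = Mul(Add(16, q), Pow(Add(27, q), -1)) = Mul(Pow(Add(27, q), -1), Add(16, q)))
Function('Y')(u) = 1 (Function('Y')(u) = Mul(Mul(2, u), Pow(Mul(2, u), -1)) = Mul(Mul(2, u), Mul(Rational(1, 2), Pow(u, -1))) = 1)
Add(Add(Function('S')(-28, 23), Function('Y')(-20)), 2958) = Add(Add(Mul(Pow(Add(27, 23), -1), Add(16, 23)), 1), 2958) = Add(Add(Mul(Pow(50, -1), 39), 1), 2958) = Add(Add(Mul(Rational(1, 50), 39), 1), 2958) = Add(Add(Rational(39, 50), 1), 2958) = Add(Rational(89, 50), 2958) = Rational(147989, 50)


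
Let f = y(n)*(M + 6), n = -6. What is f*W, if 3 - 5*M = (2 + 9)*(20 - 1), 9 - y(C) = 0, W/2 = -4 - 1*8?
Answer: 38016/5 ≈ 7603.2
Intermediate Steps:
W = -24 (W = 2*(-4 - 1*8) = 2*(-4 - 8) = 2*(-12) = -24)
y(C) = 9 (y(C) = 9 - 1*0 = 9 + 0 = 9)
M = -206/5 (M = ⅗ - (2 + 9)*(20 - 1)/5 = ⅗ - 11*19/5 = ⅗ - ⅕*209 = ⅗ - 209/5 = -206/5 ≈ -41.200)
f = -1584/5 (f = 9*(-206/5 + 6) = 9*(-176/5) = -1584/5 ≈ -316.80)
f*W = -1584/5*(-24) = 38016/5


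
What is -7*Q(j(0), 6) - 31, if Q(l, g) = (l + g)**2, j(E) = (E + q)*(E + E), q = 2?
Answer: -283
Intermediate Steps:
j(E) = 2*E*(2 + E) (j(E) = (E + 2)*(E + E) = (2 + E)*(2*E) = 2*E*(2 + E))
Q(l, g) = (g + l)**2
-7*Q(j(0), 6) - 31 = -7*(6 + 2*0*(2 + 0))**2 - 31 = -7*(6 + 2*0*2)**2 - 31 = -7*(6 + 0)**2 - 31 = -7*6**2 - 31 = -7*36 - 31 = -252 - 31 = -283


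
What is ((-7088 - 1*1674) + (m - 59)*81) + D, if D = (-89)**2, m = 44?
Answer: -2056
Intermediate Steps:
D = 7921
((-7088 - 1*1674) + (m - 59)*81) + D = ((-7088 - 1*1674) + (44 - 59)*81) + 7921 = ((-7088 - 1674) - 15*81) + 7921 = (-8762 - 1215) + 7921 = -9977 + 7921 = -2056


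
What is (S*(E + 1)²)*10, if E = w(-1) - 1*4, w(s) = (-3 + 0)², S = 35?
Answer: 12600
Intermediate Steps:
w(s) = 9 (w(s) = (-3)² = 9)
E = 5 (E = 9 - 1*4 = 9 - 4 = 5)
(S*(E + 1)²)*10 = (35*(5 + 1)²)*10 = (35*6²)*10 = (35*36)*10 = 1260*10 = 12600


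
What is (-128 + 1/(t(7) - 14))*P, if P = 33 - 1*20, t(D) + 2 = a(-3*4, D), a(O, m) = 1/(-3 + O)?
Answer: -401219/241 ≈ -1664.8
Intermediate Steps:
t(D) = -31/15 (t(D) = -2 + 1/(-3 - 3*4) = -2 + 1/(-3 - 12) = -2 + 1/(-15) = -2 - 1/15 = -31/15)
P = 13 (P = 33 - 20 = 13)
(-128 + 1/(t(7) - 14))*P = (-128 + 1/(-31/15 - 14))*13 = (-128 + 1/(-241/15))*13 = (-128 - 15/241)*13 = -30863/241*13 = -401219/241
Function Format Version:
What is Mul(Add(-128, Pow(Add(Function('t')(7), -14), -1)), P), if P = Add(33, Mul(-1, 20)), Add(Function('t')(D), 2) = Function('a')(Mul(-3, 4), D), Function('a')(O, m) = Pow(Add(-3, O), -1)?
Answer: Rational(-401219, 241) ≈ -1664.8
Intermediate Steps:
Function('t')(D) = Rational(-31, 15) (Function('t')(D) = Add(-2, Pow(Add(-3, Mul(-3, 4)), -1)) = Add(-2, Pow(Add(-3, -12), -1)) = Add(-2, Pow(-15, -1)) = Add(-2, Rational(-1, 15)) = Rational(-31, 15))
P = 13 (P = Add(33, -20) = 13)
Mul(Add(-128, Pow(Add(Function('t')(7), -14), -1)), P) = Mul(Add(-128, Pow(Add(Rational(-31, 15), -14), -1)), 13) = Mul(Add(-128, Pow(Rational(-241, 15), -1)), 13) = Mul(Add(-128, Rational(-15, 241)), 13) = Mul(Rational(-30863, 241), 13) = Rational(-401219, 241)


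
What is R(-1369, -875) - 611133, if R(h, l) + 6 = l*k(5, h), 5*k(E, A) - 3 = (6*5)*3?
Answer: -627414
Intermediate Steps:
k(E, A) = 93/5 (k(E, A) = ⅗ + ((6*5)*3)/5 = ⅗ + (30*3)/5 = ⅗ + (⅕)*90 = ⅗ + 18 = 93/5)
R(h, l) = -6 + 93*l/5 (R(h, l) = -6 + l*(93/5) = -6 + 93*l/5)
R(-1369, -875) - 611133 = (-6 + (93/5)*(-875)) - 611133 = (-6 - 16275) - 611133 = -16281 - 611133 = -627414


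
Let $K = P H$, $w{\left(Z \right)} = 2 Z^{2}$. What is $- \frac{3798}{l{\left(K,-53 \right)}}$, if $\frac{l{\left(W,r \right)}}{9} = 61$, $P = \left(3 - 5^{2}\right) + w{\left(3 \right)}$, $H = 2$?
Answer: $- \frac{422}{61} \approx -6.918$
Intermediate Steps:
$P = -4$ ($P = \left(3 - 5^{2}\right) + 2 \cdot 3^{2} = \left(3 - 25\right) + 2 \cdot 9 = \left(3 - 25\right) + 18 = -22 + 18 = -4$)
$K = -8$ ($K = \left(-4\right) 2 = -8$)
$l{\left(W,r \right)} = 549$ ($l{\left(W,r \right)} = 9 \cdot 61 = 549$)
$- \frac{3798}{l{\left(K,-53 \right)}} = - \frac{3798}{549} = \left(-3798\right) \frac{1}{549} = - \frac{422}{61}$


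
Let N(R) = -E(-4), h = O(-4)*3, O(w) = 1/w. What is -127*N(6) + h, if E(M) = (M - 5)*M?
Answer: 18285/4 ≈ 4571.3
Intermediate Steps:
E(M) = M*(-5 + M) (E(M) = (-5 + M)*M = M*(-5 + M))
h = -3/4 (h = 3/(-4) = -1/4*3 = -3/4 ≈ -0.75000)
N(R) = -36 (N(R) = -(-4)*(-5 - 4) = -(-4)*(-9) = -1*36 = -36)
-127*N(6) + h = -127*(-36) - 3/4 = 4572 - 3/4 = 18285/4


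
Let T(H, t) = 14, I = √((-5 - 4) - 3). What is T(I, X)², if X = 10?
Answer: 196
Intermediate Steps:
I = 2*I*√3 (I = √(-9 - 3) = √(-12) = 2*I*√3 ≈ 3.4641*I)
T(I, X)² = 14² = 196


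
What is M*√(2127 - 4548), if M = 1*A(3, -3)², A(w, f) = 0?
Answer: 0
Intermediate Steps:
M = 0 (M = 1*0² = 1*0 = 0)
M*√(2127 - 4548) = 0*√(2127 - 4548) = 0*√(-2421) = 0*(3*I*√269) = 0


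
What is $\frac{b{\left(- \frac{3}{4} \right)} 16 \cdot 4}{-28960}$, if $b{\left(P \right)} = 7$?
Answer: $- \frac{14}{905} \approx -0.01547$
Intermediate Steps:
$\frac{b{\left(- \frac{3}{4} \right)} 16 \cdot 4}{-28960} = \frac{7 \cdot 16 \cdot 4}{-28960} = 112 \cdot 4 \left(- \frac{1}{28960}\right) = 448 \left(- \frac{1}{28960}\right) = - \frac{14}{905}$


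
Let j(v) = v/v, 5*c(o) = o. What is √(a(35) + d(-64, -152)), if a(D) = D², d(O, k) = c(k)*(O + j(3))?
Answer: √78505/5 ≈ 56.037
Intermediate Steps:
c(o) = o/5
j(v) = 1
d(O, k) = k*(1 + O)/5 (d(O, k) = (k/5)*(O + 1) = (k/5)*(1 + O) = k*(1 + O)/5)
√(a(35) + d(-64, -152)) = √(35² + (⅕)*(-152)*(1 - 64)) = √(1225 + (⅕)*(-152)*(-63)) = √(1225 + 9576/5) = √(15701/5) = √78505/5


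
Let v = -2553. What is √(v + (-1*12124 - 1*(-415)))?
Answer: I*√14262 ≈ 119.42*I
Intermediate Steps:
√(v + (-1*12124 - 1*(-415))) = √(-2553 + (-1*12124 - 1*(-415))) = √(-2553 + (-12124 + 415)) = √(-2553 - 11709) = √(-14262) = I*√14262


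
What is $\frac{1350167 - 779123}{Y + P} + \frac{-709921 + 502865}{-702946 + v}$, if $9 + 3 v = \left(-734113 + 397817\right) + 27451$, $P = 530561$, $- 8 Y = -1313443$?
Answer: $\frac{3624319241748}{3359341328813} \approx 1.0789$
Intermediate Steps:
$Y = \frac{1313443}{8}$ ($Y = \left(- \frac{1}{8}\right) \left(-1313443\right) = \frac{1313443}{8} \approx 1.6418 \cdot 10^{5}$)
$v = - \frac{308854}{3}$ ($v = -3 + \frac{\left(-734113 + 397817\right) + 27451}{3} = -3 + \frac{-336296 + 27451}{3} = -3 + \frac{1}{3} \left(-308845\right) = -3 - \frac{308845}{3} = - \frac{308854}{3} \approx -1.0295 \cdot 10^{5}$)
$\frac{1350167 - 779123}{Y + P} + \frac{-709921 + 502865}{-702946 + v} = \frac{1350167 - 779123}{\frac{1313443}{8} + 530561} + \frac{-709921 + 502865}{-702946 - \frac{308854}{3}} = \frac{571044}{\frac{5557931}{8}} - \frac{207056}{- \frac{2417692}{3}} = 571044 \cdot \frac{8}{5557931} - - \frac{155292}{604423} = \frac{4568352}{5557931} + \frac{155292}{604423} = \frac{3624319241748}{3359341328813}$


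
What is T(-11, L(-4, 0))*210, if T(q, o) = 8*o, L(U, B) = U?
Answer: -6720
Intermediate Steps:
T(-11, L(-4, 0))*210 = (8*(-4))*210 = -32*210 = -6720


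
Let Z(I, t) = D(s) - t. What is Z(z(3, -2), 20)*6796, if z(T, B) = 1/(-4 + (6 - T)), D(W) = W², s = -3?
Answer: -74756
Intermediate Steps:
z(T, B) = 1/(2 - T)
Z(I, t) = 9 - t (Z(I, t) = (-3)² - t = 9 - t)
Z(z(3, -2), 20)*6796 = (9 - 1*20)*6796 = (9 - 20)*6796 = -11*6796 = -74756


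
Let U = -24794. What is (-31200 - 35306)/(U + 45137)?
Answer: -66506/20343 ≈ -3.2692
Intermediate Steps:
(-31200 - 35306)/(U + 45137) = (-31200 - 35306)/(-24794 + 45137) = -66506/20343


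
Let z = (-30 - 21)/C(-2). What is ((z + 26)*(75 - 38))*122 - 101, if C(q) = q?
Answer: 232370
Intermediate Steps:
z = 51/2 (z = (-30 - 21)/(-2) = -51*(-1/2) = 51/2 ≈ 25.500)
((z + 26)*(75 - 38))*122 - 101 = ((51/2 + 26)*(75 - 38))*122 - 101 = ((103/2)*37)*122 - 101 = (3811/2)*122 - 101 = 232471 - 101 = 232370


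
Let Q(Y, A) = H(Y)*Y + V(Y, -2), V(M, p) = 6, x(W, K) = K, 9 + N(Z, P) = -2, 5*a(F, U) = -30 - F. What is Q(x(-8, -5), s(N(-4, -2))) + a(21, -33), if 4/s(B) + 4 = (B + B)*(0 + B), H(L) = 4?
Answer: -121/5 ≈ -24.200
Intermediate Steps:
a(F, U) = -6 - F/5 (a(F, U) = (-30 - F)/5 = -6 - F/5)
N(Z, P) = -11 (N(Z, P) = -9 - 2 = -11)
s(B) = 4/(-4 + 2*B²) (s(B) = 4/(-4 + (B + B)*(0 + B)) = 4/(-4 + (2*B)*B) = 4/(-4 + 2*B²))
Q(Y, A) = 6 + 4*Y (Q(Y, A) = 4*Y + 6 = 6 + 4*Y)
Q(x(-8, -5), s(N(-4, -2))) + a(21, -33) = (6 + 4*(-5)) + (-6 - ⅕*21) = (6 - 20) + (-6 - 21/5) = -14 - 51/5 = -121/5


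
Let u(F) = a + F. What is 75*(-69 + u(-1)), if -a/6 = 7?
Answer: -8400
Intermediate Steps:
a = -42 (a = -6*7 = -42)
u(F) = -42 + F
75*(-69 + u(-1)) = 75*(-69 + (-42 - 1)) = 75*(-69 - 43) = 75*(-112) = -8400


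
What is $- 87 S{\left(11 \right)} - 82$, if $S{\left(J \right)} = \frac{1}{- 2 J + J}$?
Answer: $- \frac{815}{11} \approx -74.091$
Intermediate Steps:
$S{\left(J \right)} = - \frac{1}{J}$ ($S{\left(J \right)} = \frac{1}{\left(-1\right) J} = - \frac{1}{J}$)
$- 87 S{\left(11 \right)} - 82 = - 87 \left(- \frac{1}{11}\right) - 82 = - 87 \left(\left(-1\right) \frac{1}{11}\right) - 82 = \left(-87\right) \left(- \frac{1}{11}\right) - 82 = \frac{87}{11} - 82 = - \frac{815}{11}$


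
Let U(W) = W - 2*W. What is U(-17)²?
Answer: 289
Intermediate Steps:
U(W) = -W
U(-17)² = (-1*(-17))² = 17² = 289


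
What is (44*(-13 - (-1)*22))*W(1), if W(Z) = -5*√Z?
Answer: -1980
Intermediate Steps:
(44*(-13 - (-1)*22))*W(1) = (44*(-13 - (-1)*22))*(-5*√1) = (44*(-13 - 1*(-22)))*(-5*1) = (44*(-13 + 22))*(-5) = (44*9)*(-5) = 396*(-5) = -1980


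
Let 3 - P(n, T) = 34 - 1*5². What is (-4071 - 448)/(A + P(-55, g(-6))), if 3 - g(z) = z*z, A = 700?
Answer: -4519/694 ≈ -6.5115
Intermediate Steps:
g(z) = 3 - z² (g(z) = 3 - z*z = 3 - z²)
P(n, T) = -6 (P(n, T) = 3 - (34 - 1*5²) = 3 - (34 - 1*25) = 3 - (34 - 25) = 3 - 1*9 = 3 - 9 = -6)
(-4071 - 448)/(A + P(-55, g(-6))) = (-4071 - 448)/(700 - 6) = -4519/694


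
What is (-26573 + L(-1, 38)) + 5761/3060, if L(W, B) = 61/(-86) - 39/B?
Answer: -66432663803/2500020 ≈ -26573.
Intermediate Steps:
L(W, B) = -61/86 - 39/B (L(W, B) = 61*(-1/86) - 39/B = -61/86 - 39/B)
(-26573 + L(-1, 38)) + 5761/3060 = (-26573 + (-61/86 - 39/38)) + 5761/3060 = (-26573 - 1418/817) + 5761/3060 = -21711559/817 + 5761/3060 = -66432663803/2500020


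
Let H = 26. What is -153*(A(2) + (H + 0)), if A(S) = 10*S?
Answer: -7038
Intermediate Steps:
-153*(A(2) + (H + 0)) = -153*(10*2 + (26 + 0)) = -153*(20 + 26) = -153*46 = -7038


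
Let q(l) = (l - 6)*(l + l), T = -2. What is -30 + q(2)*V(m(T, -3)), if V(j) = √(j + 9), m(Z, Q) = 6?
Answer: -30 - 16*√15 ≈ -91.968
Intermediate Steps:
q(l) = 2*l*(-6 + l) (q(l) = (-6 + l)*(2*l) = 2*l*(-6 + l))
V(j) = √(9 + j)
-30 + q(2)*V(m(T, -3)) = -30 + (2*2*(-6 + 2))*√(9 + 6) = -30 + (2*2*(-4))*√15 = -30 - 16*√15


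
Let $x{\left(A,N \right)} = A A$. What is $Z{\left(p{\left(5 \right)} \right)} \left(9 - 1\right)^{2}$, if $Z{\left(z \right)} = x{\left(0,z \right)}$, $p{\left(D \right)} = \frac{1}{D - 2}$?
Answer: $0$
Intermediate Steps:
$p{\left(D \right)} = \frac{1}{-2 + D}$
$x{\left(A,N \right)} = A^{2}$
$Z{\left(z \right)} = 0$ ($Z{\left(z \right)} = 0^{2} = 0$)
$Z{\left(p{\left(5 \right)} \right)} \left(9 - 1\right)^{2} = 0 \left(9 - 1\right)^{2} = 0 \cdot 8^{2} = 0 \cdot 64 = 0$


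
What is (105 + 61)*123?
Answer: 20418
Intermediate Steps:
(105 + 61)*123 = 166*123 = 20418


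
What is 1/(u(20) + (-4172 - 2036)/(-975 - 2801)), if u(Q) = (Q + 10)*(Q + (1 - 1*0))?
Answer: 59/37267 ≈ 0.0015832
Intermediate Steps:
u(Q) = (1 + Q)*(10 + Q) (u(Q) = (10 + Q)*(Q + (1 + 0)) = (10 + Q)*(Q + 1) = (10 + Q)*(1 + Q) = (1 + Q)*(10 + Q))
1/(u(20) + (-4172 - 2036)/(-975 - 2801)) = 1/((10 + 20² + 11*20) + (-4172 - 2036)/(-975 - 2801)) = 1/((10 + 400 + 220) - 6208/(-3776)) = 1/(630 - 6208*(-1/3776)) = 1/(630 + 97/59) = 1/(37267/59) = 59/37267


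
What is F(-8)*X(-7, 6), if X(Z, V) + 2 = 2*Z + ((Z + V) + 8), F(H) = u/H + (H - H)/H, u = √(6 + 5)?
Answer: 9*√11/8 ≈ 3.7312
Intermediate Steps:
u = √11 ≈ 3.3166
F(H) = √11/H (F(H) = √11/H + (H - H)/H = √11/H + 0/H = √11/H + 0 = √11/H)
X(Z, V) = 6 + V + 3*Z (X(Z, V) = -2 + (2*Z + ((Z + V) + 8)) = -2 + (2*Z + ((V + Z) + 8)) = -2 + (2*Z + (8 + V + Z)) = -2 + (8 + V + 3*Z) = 6 + V + 3*Z)
F(-8)*X(-7, 6) = (√11/(-8))*(6 + 6 + 3*(-7)) = (√11*(-⅛))*(6 + 6 - 21) = -√11/8*(-9) = 9*√11/8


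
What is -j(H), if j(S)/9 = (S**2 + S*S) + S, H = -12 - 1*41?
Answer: -50085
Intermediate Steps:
H = -53 (H = -12 - 41 = -53)
j(S) = 9*S + 18*S**2 (j(S) = 9*((S**2 + S*S) + S) = 9*((S**2 + S**2) + S) = 9*(2*S**2 + S) = 9*(S + 2*S**2) = 9*S + 18*S**2)
-j(H) = -9*(-53)*(1 + 2*(-53)) = -9*(-53)*(1 - 106) = -9*(-53)*(-105) = -1*50085 = -50085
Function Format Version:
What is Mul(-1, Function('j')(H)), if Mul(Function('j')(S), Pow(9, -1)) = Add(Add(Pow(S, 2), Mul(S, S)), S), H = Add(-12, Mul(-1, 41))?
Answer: -50085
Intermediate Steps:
H = -53 (H = Add(-12, -41) = -53)
Function('j')(S) = Add(Mul(9, S), Mul(18, Pow(S, 2))) (Function('j')(S) = Mul(9, Add(Add(Pow(S, 2), Mul(S, S)), S)) = Mul(9, Add(Add(Pow(S, 2), Pow(S, 2)), S)) = Mul(9, Add(Mul(2, Pow(S, 2)), S)) = Mul(9, Add(S, Mul(2, Pow(S, 2)))) = Add(Mul(9, S), Mul(18, Pow(S, 2))))
Mul(-1, Function('j')(H)) = Mul(-1, Mul(9, -53, Add(1, Mul(2, -53)))) = Mul(-1, Mul(9, -53, Add(1, -106))) = Mul(-1, Mul(9, -53, -105)) = Mul(-1, 50085) = -50085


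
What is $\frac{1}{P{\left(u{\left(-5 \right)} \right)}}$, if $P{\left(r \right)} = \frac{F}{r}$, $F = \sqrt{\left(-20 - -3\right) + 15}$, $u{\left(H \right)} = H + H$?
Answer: $5 i \sqrt{2} \approx 7.0711 i$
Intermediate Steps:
$u{\left(H \right)} = 2 H$
$F = i \sqrt{2}$ ($F = \sqrt{\left(-20 + 3\right) + 15} = \sqrt{-17 + 15} = \sqrt{-2} = i \sqrt{2} \approx 1.4142 i$)
$P{\left(r \right)} = \frac{i \sqrt{2}}{r}$
$\frac{1}{P{\left(u{\left(-5 \right)} \right)}} = \frac{1}{i \sqrt{2} \frac{1}{2 \left(-5\right)}} = \frac{1}{i \sqrt{2} \frac{1}{-10}} = \frac{1}{i \sqrt{2} \left(- \frac{1}{10}\right)} = \frac{1}{\left(- \frac{1}{10}\right) i \sqrt{2}} = 5 i \sqrt{2}$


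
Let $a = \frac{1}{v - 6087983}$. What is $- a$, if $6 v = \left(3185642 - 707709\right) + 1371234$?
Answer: $\frac{6}{32678731} \approx 1.8361 \cdot 10^{-7}$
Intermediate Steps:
$v = \frac{3849167}{6}$ ($v = \frac{\left(3185642 - 707709\right) + 1371234}{6} = \frac{2477933 + 1371234}{6} = \frac{1}{6} \cdot 3849167 = \frac{3849167}{6} \approx 6.4153 \cdot 10^{5}$)
$a = - \frac{6}{32678731}$ ($a = \frac{1}{\frac{3849167}{6} - 6087983} = \frac{1}{- \frac{32678731}{6}} = - \frac{6}{32678731} \approx -1.8361 \cdot 10^{-7}$)
$- a = \left(-1\right) \left(- \frac{6}{32678731}\right) = \frac{6}{32678731}$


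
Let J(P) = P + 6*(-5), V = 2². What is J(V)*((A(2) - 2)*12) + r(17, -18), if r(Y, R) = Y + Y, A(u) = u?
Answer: 34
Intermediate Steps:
V = 4
r(Y, R) = 2*Y
J(P) = -30 + P (J(P) = P - 30 = -30 + P)
J(V)*((A(2) - 2)*12) + r(17, -18) = (-30 + 4)*((2 - 2)*12) + 2*17 = -0*12 + 34 = -26*0 + 34 = 0 + 34 = 34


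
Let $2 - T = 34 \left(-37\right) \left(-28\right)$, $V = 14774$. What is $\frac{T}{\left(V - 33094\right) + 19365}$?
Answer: $- \frac{3202}{95} \approx -33.705$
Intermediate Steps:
$T = -35222$ ($T = 2 - 34 \left(-37\right) \left(-28\right) = 2 - \left(-1258\right) \left(-28\right) = 2 - 35224 = -35222$)
$\frac{T}{\left(V - 33094\right) + 19365} = - \frac{35222}{\left(14774 - 33094\right) + 19365} = - \frac{35222}{-18320 + 19365} = - \frac{35222}{1045} = \left(-35222\right) \frac{1}{1045} = - \frac{3202}{95}$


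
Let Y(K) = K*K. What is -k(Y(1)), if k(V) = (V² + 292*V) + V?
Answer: -294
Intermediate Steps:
Y(K) = K²
k(V) = V² + 293*V
-k(Y(1)) = -1²*(293 + 1²) = -(293 + 1) = -294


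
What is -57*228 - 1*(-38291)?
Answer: 25295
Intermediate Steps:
-57*228 - 1*(-38291) = -12996 + 38291 = 25295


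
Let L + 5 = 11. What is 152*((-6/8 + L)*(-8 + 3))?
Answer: -3990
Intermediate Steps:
L = 6 (L = -5 + 11 = 6)
152*((-6/8 + L)*(-8 + 3)) = 152*((-6/8 + 6)*(-8 + 3)) = 152*((-6*⅛ + 6)*(-5)) = 152*((-¾ + 6)*(-5)) = 152*((21/4)*(-5)) = 152*(-105/4) = -3990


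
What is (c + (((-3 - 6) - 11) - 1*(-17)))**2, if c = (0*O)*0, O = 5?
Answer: 9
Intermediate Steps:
c = 0 (c = (0*5)*0 = 0*0 = 0)
(c + (((-3 - 6) - 11) - 1*(-17)))**2 = (0 + (((-3 - 6) - 11) - 1*(-17)))**2 = (0 + ((-9 - 11) + 17))**2 = (0 + (-20 + 17))**2 = (0 - 3)**2 = (-3)**2 = 9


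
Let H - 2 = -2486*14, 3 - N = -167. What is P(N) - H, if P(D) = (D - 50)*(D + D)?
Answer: 75602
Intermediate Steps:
N = 170 (N = 3 - 1*(-167) = 3 + 167 = 170)
H = -34802 (H = 2 - 2486*14 = 2 - 34804 = -34802)
P(D) = 2*D*(-50 + D) (P(D) = (-50 + D)*(2*D) = 2*D*(-50 + D))
P(N) - H = 2*170*(-50 + 170) - 1*(-34802) = 2*170*120 + 34802 = 40800 + 34802 = 75602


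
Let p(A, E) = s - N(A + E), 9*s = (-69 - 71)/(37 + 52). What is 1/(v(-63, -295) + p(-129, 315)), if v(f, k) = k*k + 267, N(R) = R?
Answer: 801/69771766 ≈ 1.1480e-5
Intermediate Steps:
s = -140/801 (s = ((-69 - 71)/(37 + 52))/9 = (-140/89)/9 = (-140*1/89)/9 = (⅑)*(-140/89) = -140/801 ≈ -0.17478)
v(f, k) = 267 + k² (v(f, k) = k² + 267 = 267 + k²)
p(A, E) = -140/801 - A - E (p(A, E) = -140/801 - (A + E) = -140/801 + (-A - E) = -140/801 - A - E)
1/(v(-63, -295) + p(-129, 315)) = 1/((267 + (-295)²) + (-140/801 - 1*(-129) - 1*315)) = 1/((267 + 87025) + (-140/801 + 129 - 315)) = 1/(87292 - 149126/801) = 1/(69771766/801) = 801/69771766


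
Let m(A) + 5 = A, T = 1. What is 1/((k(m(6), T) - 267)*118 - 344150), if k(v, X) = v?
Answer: -1/375538 ≈ -2.6628e-6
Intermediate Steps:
m(A) = -5 + A
1/((k(m(6), T) - 267)*118 - 344150) = 1/(((-5 + 6) - 267)*118 - 344150) = 1/((1 - 267)*118 - 344150) = 1/(-266*118 - 344150) = 1/(-31388 - 344150) = 1/(-375538) = -1/375538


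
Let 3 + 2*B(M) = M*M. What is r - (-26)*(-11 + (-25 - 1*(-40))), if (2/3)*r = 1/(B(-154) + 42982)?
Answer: 3802137/36559 ≈ 104.00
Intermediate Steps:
B(M) = -3/2 + M**2/2 (B(M) = -3/2 + (M*M)/2 = -3/2 + M**2/2)
r = 1/36559 (r = 3/(2*((-3/2 + (1/2)*(-154)**2) + 42982)) = 3/(2*((-3/2 + (1/2)*23716) + 42982)) = 3/(2*((-3/2 + 11858) + 42982)) = 3/(2*(23713/2 + 42982)) = 3/(2*(109677/2)) = (3/2)*(2/109677) = 1/36559 ≈ 2.7353e-5)
r - (-26)*(-11 + (-25 - 1*(-40))) = 1/36559 - (-26)*(-11 + (-25 - 1*(-40))) = 1/36559 - (-26)*(-11 + (-25 + 40)) = 1/36559 - (-26)*(-11 + 15) = 1/36559 - (-26)*4 = 1/36559 - 1*(-104) = 1/36559 + 104 = 3802137/36559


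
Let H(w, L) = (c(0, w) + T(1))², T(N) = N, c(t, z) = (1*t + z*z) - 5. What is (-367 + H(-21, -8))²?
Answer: 36329122404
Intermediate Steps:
c(t, z) = -5 + t + z² (c(t, z) = (t + z²) - 5 = -5 + t + z²)
H(w, L) = (-4 + w²)² (H(w, L) = ((-5 + 0 + w²) + 1)² = ((-5 + w²) + 1)² = (-4 + w²)²)
(-367 + H(-21, -8))² = (-367 + (-4 + (-21)²)²)² = (-367 + (-4 + 441)²)² = (-367 + 437²)² = (-367 + 190969)² = 190602² = 36329122404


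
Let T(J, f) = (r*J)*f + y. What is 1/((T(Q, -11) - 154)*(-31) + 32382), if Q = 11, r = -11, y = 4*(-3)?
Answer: -1/3733 ≈ -0.00026788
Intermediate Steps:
y = -12
T(J, f) = -12 - 11*J*f (T(J, f) = (-11*J)*f - 12 = -11*J*f - 12 = -12 - 11*J*f)
1/((T(Q, -11) - 154)*(-31) + 32382) = 1/(((-12 - 11*11*(-11)) - 154)*(-31) + 32382) = 1/(((-12 + 1331) - 154)*(-31) + 32382) = 1/((1319 - 154)*(-31) + 32382) = 1/(1165*(-31) + 32382) = 1/(-36115 + 32382) = 1/(-3733) = -1/3733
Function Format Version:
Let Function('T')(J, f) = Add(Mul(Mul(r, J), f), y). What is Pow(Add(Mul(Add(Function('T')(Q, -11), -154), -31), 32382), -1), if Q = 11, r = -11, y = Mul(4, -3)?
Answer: Rational(-1, 3733) ≈ -0.00026788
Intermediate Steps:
y = -12
Function('T')(J, f) = Add(-12, Mul(-11, J, f)) (Function('T')(J, f) = Add(Mul(Mul(-11, J), f), -12) = Add(Mul(-11, J, f), -12) = Add(-12, Mul(-11, J, f)))
Pow(Add(Mul(Add(Function('T')(Q, -11), -154), -31), 32382), -1) = Pow(Add(Mul(Add(Add(-12, Mul(-11, 11, -11)), -154), -31), 32382), -1) = Pow(Add(Mul(Add(Add(-12, 1331), -154), -31), 32382), -1) = Pow(Add(Mul(Add(1319, -154), -31), 32382), -1) = Pow(Add(Mul(1165, -31), 32382), -1) = Pow(Add(-36115, 32382), -1) = Pow(-3733, -1) = Rational(-1, 3733)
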